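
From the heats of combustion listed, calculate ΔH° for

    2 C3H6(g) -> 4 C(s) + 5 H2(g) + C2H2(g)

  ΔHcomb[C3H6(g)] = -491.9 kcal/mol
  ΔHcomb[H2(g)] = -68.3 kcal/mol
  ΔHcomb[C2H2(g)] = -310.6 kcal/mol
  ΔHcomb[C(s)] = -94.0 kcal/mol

ΔH° = 44.3 kcal/mol

With combustion enthalpies, reactants minus products:
= [2·(-491.9)] − [4·(-94.0) + 5·(-68.3) + 1·(-310.6)]
= 44.3 kcal/mol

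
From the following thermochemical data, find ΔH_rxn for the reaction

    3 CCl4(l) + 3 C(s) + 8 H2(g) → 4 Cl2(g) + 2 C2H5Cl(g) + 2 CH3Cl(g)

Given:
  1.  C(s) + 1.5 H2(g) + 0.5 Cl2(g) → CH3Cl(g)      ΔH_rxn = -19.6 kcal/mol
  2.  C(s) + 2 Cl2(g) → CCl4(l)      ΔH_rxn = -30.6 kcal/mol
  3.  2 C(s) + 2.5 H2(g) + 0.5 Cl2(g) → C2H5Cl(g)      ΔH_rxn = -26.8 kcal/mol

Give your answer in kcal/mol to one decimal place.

eq. 1 × 2: (2)·(-19.6) = -39.2 kcal/mol
eq. 2 reversed and × 3: (-3)·(-30.6) = +91.8 kcal/mol
eq. 3 × 2: (2)·(-26.8) = -53.6 kcal/mol
ΔH_rxn = (2)·(-19.6) + (-3)·(-30.6) + (2)·(-26.8) = -1.0 kcal/mol

ΔH_rxn = -1.0 kcal/mol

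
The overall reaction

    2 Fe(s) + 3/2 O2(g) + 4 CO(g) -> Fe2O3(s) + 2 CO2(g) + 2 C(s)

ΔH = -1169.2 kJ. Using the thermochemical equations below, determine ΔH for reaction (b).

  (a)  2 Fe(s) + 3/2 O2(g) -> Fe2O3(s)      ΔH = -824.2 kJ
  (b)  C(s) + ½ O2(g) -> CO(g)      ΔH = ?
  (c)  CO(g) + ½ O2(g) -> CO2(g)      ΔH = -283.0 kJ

(a) as written (Fe2O3(s) already on the product side): -824.2 kJ
(b) reversed and × 2 (C(s) must end up as a product; ×2 to match 2 C(s) in the target): contributes −2·x
(c) × 2 (scale by 2 for the 2 CO2(g)): (2)·(-283.0) = -566.0 kJ
-1169.2 = (-824.2) + (-566.0) − 2·x
x = (-1169.2 − (-1390.2)) / (-2) = -110.5 kJ

ΔH = -110.5 kJ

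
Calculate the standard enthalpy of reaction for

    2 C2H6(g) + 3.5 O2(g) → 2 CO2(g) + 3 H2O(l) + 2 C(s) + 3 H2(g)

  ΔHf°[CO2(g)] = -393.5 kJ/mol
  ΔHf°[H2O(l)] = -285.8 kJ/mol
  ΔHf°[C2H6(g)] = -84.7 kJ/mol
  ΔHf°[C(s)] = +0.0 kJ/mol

ΔH°rxn = Σ nΔHf°(products) − Σ nΔHf°(reactants).
Products: 2·(-393.5) + 3·(-285.8) + 2·(+0.0) + 3·(+0.0) = -1644.4
Reactants: 2·(-84.7) + 7/2·(+0.0) = -169.4
ΔH_rxn = (-1644.4) − (-169.4) = -1475.0 kJ/mol

ΔH_rxn = -1475.0 kJ/mol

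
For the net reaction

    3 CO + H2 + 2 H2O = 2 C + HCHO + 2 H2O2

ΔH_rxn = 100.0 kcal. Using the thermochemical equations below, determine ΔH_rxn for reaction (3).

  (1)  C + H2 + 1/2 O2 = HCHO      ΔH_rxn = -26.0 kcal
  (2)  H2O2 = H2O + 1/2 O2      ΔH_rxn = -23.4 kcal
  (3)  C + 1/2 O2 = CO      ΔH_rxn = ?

ΔH_rxn = -26.4 kcal

(1) as written: -26.0 kcal
(2) reversed and × 2: (-2)·(-23.4) = +46.8 kcal
(3) reversed and × 3: contributes −3·x
+100.0 = (-26.0) + (+46.8) − 3·x
x = (+100.0 − (+20.8)) / (-3) = -26.4 kcal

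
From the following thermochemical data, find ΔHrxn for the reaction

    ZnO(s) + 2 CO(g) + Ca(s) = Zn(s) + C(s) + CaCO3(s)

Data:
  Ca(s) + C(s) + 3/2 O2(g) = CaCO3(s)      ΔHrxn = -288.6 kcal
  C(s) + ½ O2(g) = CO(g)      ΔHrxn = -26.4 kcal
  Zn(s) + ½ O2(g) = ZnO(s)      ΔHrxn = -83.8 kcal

ΔHrxn = -152.0 kcal

equation 1 as written (CaCO3(s) already on the product side): -288.6 kcal
equation 2 reversed and × 2 (CO(g) must end up as a reactant; ×2 to match 2 CO(g) in the target): (-2)·(-26.4) = +52.8 kcal
equation 3 reversed (reverse to put ZnO(s) on the reactant side): +83.8 kcal
ΔHrxn = (1)·(-288.6) + (-2)·(-26.4) + (-1)·(-83.8) = -152.0 kcal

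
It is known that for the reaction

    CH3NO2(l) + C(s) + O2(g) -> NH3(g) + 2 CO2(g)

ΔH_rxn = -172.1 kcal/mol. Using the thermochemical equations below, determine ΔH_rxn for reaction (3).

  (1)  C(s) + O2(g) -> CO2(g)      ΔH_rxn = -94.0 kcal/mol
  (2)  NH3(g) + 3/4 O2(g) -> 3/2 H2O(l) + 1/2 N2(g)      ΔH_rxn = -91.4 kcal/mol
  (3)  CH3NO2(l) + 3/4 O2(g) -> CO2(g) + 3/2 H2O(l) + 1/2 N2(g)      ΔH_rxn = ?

(1) as written (C(s) already on the reactant side): -94.0 kcal/mol
(2) reversed (reverse to put NH3(g) on the product side): +91.4 kcal/mol
(3) as written (CH3NO2(l) already on the reactant side): contributes x
-172.1 = (-94.0) + (+91.4) + x
x = (-172.1 − (-2.6)) / (1) = -169.5 kcal/mol

ΔH_rxn = -169.5 kcal/mol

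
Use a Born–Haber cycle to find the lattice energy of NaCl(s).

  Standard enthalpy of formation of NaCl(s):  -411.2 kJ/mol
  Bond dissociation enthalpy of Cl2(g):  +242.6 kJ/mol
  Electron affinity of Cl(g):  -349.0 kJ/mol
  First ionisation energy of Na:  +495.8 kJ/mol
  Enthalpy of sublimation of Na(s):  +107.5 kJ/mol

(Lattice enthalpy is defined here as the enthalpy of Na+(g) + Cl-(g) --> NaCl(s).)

U = -786.8 kJ/mol

ΔHf° = 1·ΔHsub + 1·(ΣIE) + 1/2·D(Cl2) + 1·EA + U
-411.2 = 1·(+107.5) + 1·(+495.8) + 1/2·(+242.6) + 1·(-349.0) + U
U = -411.2 − (+375.6) = -786.8 kJ/mol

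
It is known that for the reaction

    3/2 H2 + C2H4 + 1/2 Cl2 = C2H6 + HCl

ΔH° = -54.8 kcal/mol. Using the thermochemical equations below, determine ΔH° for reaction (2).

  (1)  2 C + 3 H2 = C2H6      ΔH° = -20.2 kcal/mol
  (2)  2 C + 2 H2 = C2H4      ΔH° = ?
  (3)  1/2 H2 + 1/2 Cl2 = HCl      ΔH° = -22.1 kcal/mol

(1) as written: -20.2 kcal/mol
(2) reversed: contributes −x
(3) as written: -22.1 kcal/mol
-54.8 = (-20.2) + (-22.1) − x
x = (-54.8 − (-42.3)) / (-1) = 12.5 kcal/mol

ΔH° = 12.5 kcal/mol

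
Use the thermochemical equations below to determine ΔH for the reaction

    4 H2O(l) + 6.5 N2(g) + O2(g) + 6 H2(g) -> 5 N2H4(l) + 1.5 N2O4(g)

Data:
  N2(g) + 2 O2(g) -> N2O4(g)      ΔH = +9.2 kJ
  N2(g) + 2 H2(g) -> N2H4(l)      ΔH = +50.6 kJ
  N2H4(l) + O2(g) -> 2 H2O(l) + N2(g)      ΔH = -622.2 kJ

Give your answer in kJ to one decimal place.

ΔH = 1410.0 kJ

equation 1 × 3/2: (3/2)·(+9.2) = +13.8 kJ
equation 2 × 3: (3)·(+50.6) = +151.8 kJ
equation 3 reversed and × 2: (-2)·(-622.2) = +1244.4 kJ
By Hess's law, ΔH = (+13.8) + (+151.8) + (+1244.4) = 1410.0 kJ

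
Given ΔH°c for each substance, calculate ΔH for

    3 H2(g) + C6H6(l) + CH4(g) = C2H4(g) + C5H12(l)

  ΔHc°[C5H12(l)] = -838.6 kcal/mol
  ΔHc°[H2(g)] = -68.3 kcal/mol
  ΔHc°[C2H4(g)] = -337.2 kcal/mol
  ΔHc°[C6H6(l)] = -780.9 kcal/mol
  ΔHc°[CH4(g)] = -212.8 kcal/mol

ΔH = -22.8 kcal/mol

Using ΔH = Σ nΔHc°(reactants) − Σ nΔHc°(products):
= [3·(-68.3) + 1·(-780.9) + 1·(-212.8)] − [1·(-337.2) + 1·(-838.6)]
= -22.8 kcal/mol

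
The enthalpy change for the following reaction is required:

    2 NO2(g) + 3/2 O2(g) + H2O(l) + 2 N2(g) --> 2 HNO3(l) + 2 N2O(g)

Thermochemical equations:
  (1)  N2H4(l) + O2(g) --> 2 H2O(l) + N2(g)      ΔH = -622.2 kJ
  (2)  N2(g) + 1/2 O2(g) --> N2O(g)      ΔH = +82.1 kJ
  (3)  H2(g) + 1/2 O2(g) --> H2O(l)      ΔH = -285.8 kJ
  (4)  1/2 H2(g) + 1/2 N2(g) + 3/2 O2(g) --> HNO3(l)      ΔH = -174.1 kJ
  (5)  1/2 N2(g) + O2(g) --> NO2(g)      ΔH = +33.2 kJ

ΔH = 35.4 kJ

(1): not needed (N2H4(l) appears nowhere else).
(2) × 2 (×2 to match 2 N2O(g) in the target): (2)·(+82.1) = +164.2 kJ
(3) reversed: +285.8 kJ
(4) × 2 (×2 to match 2 HNO3(l) in the target): (2)·(-174.1) = -348.2 kJ
(5) reversed and × 2 (reverse to put NO2(g) on the reactant side; ×2 to match 2 NO2(g) in the target): (-2)·(+33.2) = -66.4 kJ
Summing the manipulated equations, ΔH = (2)·(+82.1) + (-1)·(-285.8) + (2)·(-174.1) + (-2)·(+33.2) = 35.4 kJ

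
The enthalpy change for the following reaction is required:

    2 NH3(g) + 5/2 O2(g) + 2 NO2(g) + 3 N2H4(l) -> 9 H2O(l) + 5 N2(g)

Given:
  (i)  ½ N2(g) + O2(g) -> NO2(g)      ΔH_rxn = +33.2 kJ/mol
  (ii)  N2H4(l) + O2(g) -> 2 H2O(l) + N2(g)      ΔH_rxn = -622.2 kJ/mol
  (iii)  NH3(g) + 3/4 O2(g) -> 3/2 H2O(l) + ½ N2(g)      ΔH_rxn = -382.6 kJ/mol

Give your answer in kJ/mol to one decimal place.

(i) reversed and × 2 (NO2(g) must end up as a reactant; ×2 to match 2 NO2(g) in the target): (-2)·(+33.2) = -66.4 kJ/mol
(ii) × 3 (scale by 3 for the 3 N2H4(l)): (3)·(-622.2) = -1866.6 kJ/mol
(iii) × 2 (×2 to match 2 NH3(g) in the target): (2)·(-382.6) = -765.2 kJ/mol
ΔH_rxn = (-66.4) + (-1866.6) + (-765.2) = -2698.2 kJ/mol

ΔH_rxn = -2698.2 kJ/mol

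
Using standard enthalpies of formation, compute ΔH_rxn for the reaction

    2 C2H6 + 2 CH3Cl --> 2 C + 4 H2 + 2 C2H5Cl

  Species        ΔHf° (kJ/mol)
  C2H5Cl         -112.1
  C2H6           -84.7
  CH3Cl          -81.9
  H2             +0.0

ΔH°rxn = Σ nΔHf°(products) − Σ nΔHf°(reactants).
Products: 2·(+0.0) + 4·(+0.0) + 2·(-112.1) = -224.2
Reactants: 2·(-84.7) + 2·(-81.9) = -333.2
ΔH_rxn = (-224.2) − (-333.2) = 109.0 kJ/mol

ΔH_rxn = 109.0 kJ/mol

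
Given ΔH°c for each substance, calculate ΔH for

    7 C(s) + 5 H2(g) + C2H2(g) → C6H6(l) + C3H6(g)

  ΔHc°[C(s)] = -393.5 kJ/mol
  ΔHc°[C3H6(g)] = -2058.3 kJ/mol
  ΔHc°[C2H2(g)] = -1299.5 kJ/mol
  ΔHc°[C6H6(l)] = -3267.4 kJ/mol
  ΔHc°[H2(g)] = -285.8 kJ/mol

ΔH = -157.3 kJ/mol

Using ΔH = Σ nΔHc°(reactants) − Σ nΔHc°(products):
= [7·(-393.5) + 5·(-285.8) + 1·(-1299.5)] − [1·(-3267.4) + 1·(-2058.3)]
= -157.3 kJ/mol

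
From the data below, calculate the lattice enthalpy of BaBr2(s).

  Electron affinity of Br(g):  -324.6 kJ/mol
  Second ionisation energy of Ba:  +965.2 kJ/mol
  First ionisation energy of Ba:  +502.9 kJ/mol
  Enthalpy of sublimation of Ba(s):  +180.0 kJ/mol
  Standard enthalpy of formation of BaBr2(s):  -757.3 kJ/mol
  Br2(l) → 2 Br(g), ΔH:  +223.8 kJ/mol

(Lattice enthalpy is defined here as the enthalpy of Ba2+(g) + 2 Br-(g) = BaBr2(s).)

U = -1980.0 kJ/mol

ΔHf° = 1·ΔHsub + 1·(ΣIE) + 1·D(Br2) + 2·EA + U
-757.3 = 1·(+180.0) + 1·(+1468.1) + 1·(+223.8) + 2·(-324.6) + U
U = -757.3 − (+1222.7) = -1980.0 kJ/mol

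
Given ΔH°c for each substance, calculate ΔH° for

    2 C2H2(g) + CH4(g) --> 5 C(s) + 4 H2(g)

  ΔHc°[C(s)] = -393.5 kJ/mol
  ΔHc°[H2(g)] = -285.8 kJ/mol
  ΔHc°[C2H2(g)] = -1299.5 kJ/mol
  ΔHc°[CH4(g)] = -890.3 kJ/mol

ΔH° = -378.6 kJ/mol

With combustion enthalpies, reactants minus products:
= [2·(-1299.5) + 1·(-890.3)] − [5·(-393.5) + 4·(-285.8)]
= -378.6 kJ/mol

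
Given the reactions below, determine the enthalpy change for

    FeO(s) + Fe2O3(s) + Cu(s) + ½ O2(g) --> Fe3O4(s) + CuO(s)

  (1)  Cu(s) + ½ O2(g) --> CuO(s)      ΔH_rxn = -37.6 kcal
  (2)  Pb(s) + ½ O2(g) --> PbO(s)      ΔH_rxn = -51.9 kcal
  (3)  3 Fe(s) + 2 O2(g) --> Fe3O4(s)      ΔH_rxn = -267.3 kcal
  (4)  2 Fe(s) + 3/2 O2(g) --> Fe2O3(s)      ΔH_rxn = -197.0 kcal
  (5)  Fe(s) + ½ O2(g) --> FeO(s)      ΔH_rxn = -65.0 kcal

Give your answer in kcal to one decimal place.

(1) as written: -37.6 kcal
(2): not needed.
(3) as written: -267.3 kcal
(4) reversed: +197.0 kcal
(5) reversed: +65.0 kcal
ΔH_rxn = (1)·(-37.6) + (1)·(-267.3) + (-1)·(-197.0) + (-1)·(-65.0) = -42.9 kcal

ΔH_rxn = -42.9 kcal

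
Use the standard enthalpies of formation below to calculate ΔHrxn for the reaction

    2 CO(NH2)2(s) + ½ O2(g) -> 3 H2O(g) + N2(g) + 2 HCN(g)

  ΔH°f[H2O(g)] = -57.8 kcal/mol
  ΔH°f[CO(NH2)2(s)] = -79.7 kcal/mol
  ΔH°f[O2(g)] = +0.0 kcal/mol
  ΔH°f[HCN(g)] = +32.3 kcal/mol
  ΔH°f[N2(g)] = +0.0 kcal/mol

ΔH°rxn = Σ nΔHf°(products) − Σ nΔHf°(reactants).
Products: 3·(-57.8) + 1·(+0.0) + 2·(+32.3) = -108.8
Reactants: 2·(-79.7) + 1/2·(+0.0) = -159.4
ΔHrxn = (-108.8) − (-159.4) = 50.6 kcal/mol

ΔHrxn = 50.6 kcal/mol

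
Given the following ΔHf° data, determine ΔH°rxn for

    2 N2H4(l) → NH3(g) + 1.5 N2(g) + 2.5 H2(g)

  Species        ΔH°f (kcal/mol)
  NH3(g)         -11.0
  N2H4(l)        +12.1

ΔH°rxn = -35.2 kcal/mol

ΔH°rxn = Σ nΔHf°(products) − Σ nΔHf°(reactants).
Products: 1·(-11.0) + 3/2·(+0.0) + 5/2·(+0.0) = -11.0
Reactants: 2·(+12.1) = +24.2
ΔH°rxn = (-11.0) − (+24.2) = -35.2 kcal/mol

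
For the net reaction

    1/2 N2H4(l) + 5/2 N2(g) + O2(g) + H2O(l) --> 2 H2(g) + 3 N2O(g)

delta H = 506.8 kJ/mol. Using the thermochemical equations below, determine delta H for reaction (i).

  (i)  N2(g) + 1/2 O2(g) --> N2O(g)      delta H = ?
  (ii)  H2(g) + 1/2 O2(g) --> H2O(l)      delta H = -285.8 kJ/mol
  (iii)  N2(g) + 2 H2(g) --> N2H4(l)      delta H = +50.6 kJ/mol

delta H = 82.1 kJ/mol

(i) × 3 (scale by 3 for the 3 N2O(g)): contributes 3·x
(ii) reversed (reverse to put H2O(l) on the reactant side): +285.8 kJ/mol
(iii) reversed and × 1/2 (N2H4(l) must end up as a reactant; scale by 1/2 for the 1/2 N2H4(l)): (-1/2)·(+50.6) = -25.3 kJ/mol
+506.8 = (+285.8) + (-25.3) + 3·x
x = (+506.8 − (+260.5)) / (3) = 82.1 kJ/mol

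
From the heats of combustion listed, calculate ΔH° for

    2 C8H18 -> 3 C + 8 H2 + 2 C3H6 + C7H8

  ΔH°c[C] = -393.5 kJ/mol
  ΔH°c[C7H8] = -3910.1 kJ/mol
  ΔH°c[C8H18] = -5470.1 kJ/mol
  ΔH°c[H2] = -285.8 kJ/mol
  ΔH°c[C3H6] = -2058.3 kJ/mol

ΔH° = 553.4 kJ/mol

Using ΔH = Σ nΔHc°(reactants) − Σ nΔHc°(products):
= [2·(-5470.1)] − [3·(-393.5) + 8·(-285.8) + 2·(-2058.3) + 1·(-3910.1)]
= 553.4 kJ/mol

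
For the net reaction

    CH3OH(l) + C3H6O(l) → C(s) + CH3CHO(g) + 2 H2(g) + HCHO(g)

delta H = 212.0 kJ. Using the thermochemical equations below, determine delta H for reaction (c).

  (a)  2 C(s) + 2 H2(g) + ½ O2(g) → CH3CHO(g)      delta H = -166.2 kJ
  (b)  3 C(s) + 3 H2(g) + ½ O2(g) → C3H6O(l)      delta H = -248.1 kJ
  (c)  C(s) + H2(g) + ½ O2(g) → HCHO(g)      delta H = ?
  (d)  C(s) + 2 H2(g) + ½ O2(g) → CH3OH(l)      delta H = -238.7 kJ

delta H = -108.6 kJ

(a) as written: -166.2 kJ
(b) reversed: +248.1 kJ
(c) as written: contributes x
(d) reversed: +238.7 kJ
+212.0 = (-166.2) + (+248.1) + (+238.7) + x
x = (+212.0 − (+320.6)) / (1) = -108.6 kJ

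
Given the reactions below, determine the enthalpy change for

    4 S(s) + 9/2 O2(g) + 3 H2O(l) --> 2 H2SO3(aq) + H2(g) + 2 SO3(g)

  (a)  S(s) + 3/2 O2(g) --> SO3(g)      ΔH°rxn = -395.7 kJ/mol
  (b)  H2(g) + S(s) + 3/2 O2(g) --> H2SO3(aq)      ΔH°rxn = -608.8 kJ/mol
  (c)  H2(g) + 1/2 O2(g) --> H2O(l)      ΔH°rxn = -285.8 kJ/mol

ΔH°rxn = -1151.6 kJ/mol

(a) × 2 (scale by 2 for the 2 SO3(g)): (2)·(-395.7) = -791.4 kJ/mol
(b) × 2 (×2 to match 2 H2SO3(aq) in the target): (2)·(-608.8) = -1217.6 kJ/mol
(c) reversed and × 3 (reverse to put H2O(l) on the reactant side; scale by 3 for the 3 H2O(l)): (-3)·(-285.8) = +857.4 kJ/mol
Summing the manipulated equations, ΔH°rxn = (-791.4) + (-1217.6) + (+857.4) = -1151.6 kJ/mol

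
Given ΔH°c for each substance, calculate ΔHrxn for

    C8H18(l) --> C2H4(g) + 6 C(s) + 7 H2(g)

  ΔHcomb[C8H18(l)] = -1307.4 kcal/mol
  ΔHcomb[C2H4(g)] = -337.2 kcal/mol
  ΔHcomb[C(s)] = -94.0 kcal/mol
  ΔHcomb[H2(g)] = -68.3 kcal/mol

ΔHrxn = 71.9 kcal/mol

With combustion enthalpies, reactants minus products:
= [1·(-1307.4)] − [1·(-337.2) + 6·(-94.0) + 7·(-68.3)]
= 71.9 kcal/mol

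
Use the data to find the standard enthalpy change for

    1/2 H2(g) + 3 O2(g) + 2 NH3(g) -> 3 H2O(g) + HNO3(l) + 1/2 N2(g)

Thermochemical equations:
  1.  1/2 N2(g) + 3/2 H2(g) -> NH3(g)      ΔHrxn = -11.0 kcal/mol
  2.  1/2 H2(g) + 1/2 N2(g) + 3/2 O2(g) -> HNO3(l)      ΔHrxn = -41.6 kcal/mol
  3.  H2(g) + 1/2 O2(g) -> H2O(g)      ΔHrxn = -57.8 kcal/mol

eq. 1 reversed and × 2 (NH3(g) must end up as a reactant; ×2 to match 2 NH3(g) in the target): (-2)·(-11.0) = +22.0 kcal/mol
eq. 2 as written (HNO3(l) already on the product side): -41.6 kcal/mol
eq. 3 × 3 (×3 to match 3 H2O(g) in the target): (3)·(-57.8) = -173.4 kcal/mol
ΔHrxn = (+22.0) + (-41.6) + (-173.4) = -193.0 kcal/mol

ΔHrxn = -193.0 kcal/mol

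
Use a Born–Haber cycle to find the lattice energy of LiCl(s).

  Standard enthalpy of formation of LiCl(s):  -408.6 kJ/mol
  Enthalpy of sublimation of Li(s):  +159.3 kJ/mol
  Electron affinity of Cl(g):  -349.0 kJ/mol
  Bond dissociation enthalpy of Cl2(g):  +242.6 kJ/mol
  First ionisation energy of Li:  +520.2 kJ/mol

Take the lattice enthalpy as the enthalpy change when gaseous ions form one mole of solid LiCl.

ΔHf° = 1·ΔHsub + 1·(ΣIE) + 1/2·D(Cl2) + 1·EA + U
-408.6 = 1·(+159.3) + 1·(+520.2) + 1/2·(+242.6) + 1·(-349.0) + U
U = -408.6 − (+451.8) = -860.4 kJ/mol

U = -860.4 kJ/mol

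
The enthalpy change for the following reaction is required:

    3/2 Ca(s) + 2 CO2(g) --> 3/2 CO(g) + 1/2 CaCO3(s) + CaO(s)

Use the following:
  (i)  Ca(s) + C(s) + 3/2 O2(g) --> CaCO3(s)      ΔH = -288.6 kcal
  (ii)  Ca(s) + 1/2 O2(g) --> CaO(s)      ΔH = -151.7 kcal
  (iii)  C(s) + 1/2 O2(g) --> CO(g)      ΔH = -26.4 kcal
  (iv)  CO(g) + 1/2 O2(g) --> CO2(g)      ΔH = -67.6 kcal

(i) × 1/2 (scale by 1/2 for the 1/2 CaCO3(s)): (1/2)·(-288.6) = -144.3 kcal
(ii) as written (CaO(s) already on the product side): -151.7 kcal
(iii) reversed and × 1/2: (-1/2)·(-26.4) = +13.2 kcal
(iv) reversed and × 2 (reverse to put CO2(g) on the reactant side; scale by 2 for the 2 CO2(g)): (-2)·(-67.6) = +135.2 kcal
ΔH = (1/2)·(-288.6) + (1)·(-151.7) + (-1/2)·(-26.4) + (-2)·(-67.6) = -147.6 kcal

ΔH = -147.6 kcal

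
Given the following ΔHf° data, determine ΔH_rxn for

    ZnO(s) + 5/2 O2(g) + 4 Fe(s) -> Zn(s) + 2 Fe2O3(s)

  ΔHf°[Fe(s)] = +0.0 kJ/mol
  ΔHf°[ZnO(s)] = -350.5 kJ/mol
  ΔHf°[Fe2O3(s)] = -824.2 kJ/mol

Products: 1·(+0.0) + 2·(-824.2) = -1648.4
Reactants: 1·(-350.5) + 5/2·(+0.0) + 4·(+0.0) = -350.5
ΔH_rxn = (-1648.4) − (-350.5) = -1297.9 kJ/mol

ΔH_rxn = -1297.9 kJ/mol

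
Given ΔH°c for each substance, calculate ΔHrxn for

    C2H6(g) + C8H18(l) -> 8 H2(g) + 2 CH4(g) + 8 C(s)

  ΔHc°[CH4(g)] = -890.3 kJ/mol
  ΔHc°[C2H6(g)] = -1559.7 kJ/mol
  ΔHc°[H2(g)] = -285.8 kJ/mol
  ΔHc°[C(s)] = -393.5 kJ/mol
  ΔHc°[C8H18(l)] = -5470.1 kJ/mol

With combustion enthalpies, reactants minus products:
= [1·(-1559.7) + 1·(-5470.1)] − [8·(-285.8) + 2·(-890.3) + 8·(-393.5)]
= 185.2 kJ/mol

ΔHrxn = 185.2 kJ/mol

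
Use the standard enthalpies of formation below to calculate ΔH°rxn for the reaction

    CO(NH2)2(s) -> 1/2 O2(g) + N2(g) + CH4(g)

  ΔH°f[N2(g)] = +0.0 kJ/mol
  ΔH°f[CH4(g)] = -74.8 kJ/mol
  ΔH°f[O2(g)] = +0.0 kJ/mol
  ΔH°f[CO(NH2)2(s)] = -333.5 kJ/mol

ΔH°rxn = 258.7 kJ/mol

Products: 1/2·(+0.0) + 1·(+0.0) + 1·(-74.8) = -74.8
Reactants: 1·(-333.5) = -333.5
ΔH°rxn = (-74.8) − (-333.5) = 258.7 kJ/mol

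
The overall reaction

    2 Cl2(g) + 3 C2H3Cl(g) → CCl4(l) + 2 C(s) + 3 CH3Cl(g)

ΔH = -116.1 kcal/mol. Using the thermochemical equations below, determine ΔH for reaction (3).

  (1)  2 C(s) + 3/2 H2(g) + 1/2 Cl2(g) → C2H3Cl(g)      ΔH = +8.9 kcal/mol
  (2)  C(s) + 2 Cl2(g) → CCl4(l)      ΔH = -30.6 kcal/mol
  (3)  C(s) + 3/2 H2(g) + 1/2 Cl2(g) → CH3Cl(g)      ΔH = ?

ΔH = -19.6 kcal/mol

(1) reversed and × 3 (C2H3Cl(g) must end up as a reactant; scale by 3 for the 3 C2H3Cl(g)): (-3)·(+8.9) = -26.7 kcal/mol
(2) as written (CCl4(l) already on the product side): -30.6 kcal/mol
(3) × 3 (scale by 3 for the 3 CH3Cl(g)): contributes 3·x
-116.1 = (-26.7) + (-30.6) + 3·x
x = (-116.1 − (-57.3)) / (3) = -19.6 kcal/mol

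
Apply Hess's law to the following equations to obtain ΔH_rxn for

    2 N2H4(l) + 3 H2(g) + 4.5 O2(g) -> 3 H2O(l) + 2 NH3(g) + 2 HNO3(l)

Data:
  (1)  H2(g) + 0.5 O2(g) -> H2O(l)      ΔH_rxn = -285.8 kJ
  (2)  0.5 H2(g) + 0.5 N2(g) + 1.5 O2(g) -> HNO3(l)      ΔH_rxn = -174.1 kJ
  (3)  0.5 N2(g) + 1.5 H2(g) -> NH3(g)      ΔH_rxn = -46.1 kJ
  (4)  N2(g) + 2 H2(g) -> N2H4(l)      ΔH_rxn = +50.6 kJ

ΔH_rxn = -1399.0 kJ

(1) × 3: (3)·(-285.8) = -857.4 kJ
(2) × 2: (2)·(-174.1) = -348.2 kJ
(3) × 2: (2)·(-46.1) = -92.2 kJ
(4) reversed and × 2: (-2)·(+50.6) = -101.2 kJ
ΔH_rxn = (-857.4) + (-348.2) + (-92.2) + (-101.2) = -1399.0 kJ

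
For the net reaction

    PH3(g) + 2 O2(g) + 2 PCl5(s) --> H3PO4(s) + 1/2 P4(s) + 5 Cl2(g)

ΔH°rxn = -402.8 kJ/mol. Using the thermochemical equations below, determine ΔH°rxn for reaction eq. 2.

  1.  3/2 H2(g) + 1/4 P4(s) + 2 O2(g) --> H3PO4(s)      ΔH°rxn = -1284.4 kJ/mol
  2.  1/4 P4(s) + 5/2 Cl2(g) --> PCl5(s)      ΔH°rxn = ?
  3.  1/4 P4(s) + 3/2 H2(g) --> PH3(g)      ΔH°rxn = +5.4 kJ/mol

eq. 1 as written: -1284.4 kJ/mol
eq. 2 reversed and × 2: contributes −2·x
eq. 3 reversed: -5.4 kJ/mol
-402.8 = (-1284.4) + (-5.4) − 2·x
x = (-402.8 − (-1289.8)) / (-2) = -443.5 kJ/mol

ΔH°rxn = -443.5 kJ/mol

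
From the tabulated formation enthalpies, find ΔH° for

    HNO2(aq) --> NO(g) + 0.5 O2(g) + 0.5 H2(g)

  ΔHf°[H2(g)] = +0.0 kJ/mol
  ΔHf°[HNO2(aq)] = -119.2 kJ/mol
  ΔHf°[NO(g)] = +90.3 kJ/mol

ΔH° = 209.5 kJ/mol

Products: 1·(+90.3) + 1/2·(+0.0) + 1/2·(+0.0) = +90.3
Reactants: 1·(-119.2) = -119.2
ΔH° = (+90.3) − (-119.2) = 209.5 kJ/mol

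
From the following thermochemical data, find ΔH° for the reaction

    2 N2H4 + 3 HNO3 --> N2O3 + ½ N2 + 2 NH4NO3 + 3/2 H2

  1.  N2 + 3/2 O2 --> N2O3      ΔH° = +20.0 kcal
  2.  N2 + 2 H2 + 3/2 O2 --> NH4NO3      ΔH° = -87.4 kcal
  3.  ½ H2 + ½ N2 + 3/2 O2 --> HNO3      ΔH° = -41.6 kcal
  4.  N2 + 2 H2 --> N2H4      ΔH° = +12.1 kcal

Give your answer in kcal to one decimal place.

ΔH° = -54.2 kcal

eq. 1 as written: +20.0 kcal
eq. 2 × 2: (2)·(-87.4) = -174.8 kcal
eq. 3 reversed and × 3: (-3)·(-41.6) = +124.8 kcal
eq. 4 reversed and × 2: (-2)·(+12.1) = -24.2 kcal
ΔH° = (1)·(+20.0) + (2)·(-87.4) + (-3)·(-41.6) + (-2)·(+12.1) = -54.2 kcal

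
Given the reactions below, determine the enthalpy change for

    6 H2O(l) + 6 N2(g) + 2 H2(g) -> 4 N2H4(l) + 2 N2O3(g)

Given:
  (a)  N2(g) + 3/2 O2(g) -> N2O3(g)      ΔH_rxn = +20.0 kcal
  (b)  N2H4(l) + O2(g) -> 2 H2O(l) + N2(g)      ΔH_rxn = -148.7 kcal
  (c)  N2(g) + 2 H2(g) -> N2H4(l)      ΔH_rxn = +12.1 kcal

ΔH_rxn = 498.2 kcal

(a) × 2 (scale by 2 for the 2 N2O3(g)): (2)·(+20.0) = +40.0 kcal
(b) reversed and × 3 (reverse to put H2O(l) on the reactant side; ×3 to match 6 H2O(l) in the target): (-3)·(-148.7) = +446.1 kcal
(c) as written (H2(g) already on the reactant side): +12.1 kcal
Summing the manipulated equations, ΔH_rxn = (+40.0) + (+446.1) + (+12.1) = 498.2 kcal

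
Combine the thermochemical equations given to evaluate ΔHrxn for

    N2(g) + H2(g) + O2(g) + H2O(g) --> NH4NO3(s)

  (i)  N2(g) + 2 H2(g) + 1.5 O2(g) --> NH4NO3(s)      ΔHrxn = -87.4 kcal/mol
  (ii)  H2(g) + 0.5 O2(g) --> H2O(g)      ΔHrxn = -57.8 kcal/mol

(i) as written (NH4NO3(s) already on the product side): -87.4 kcal/mol
(ii) reversed (reverse to put H2O(g) on the reactant side): +57.8 kcal/mol
ΔHrxn = (-87.4) + (+57.8) = -29.6 kcal/mol

ΔHrxn = -29.6 kcal/mol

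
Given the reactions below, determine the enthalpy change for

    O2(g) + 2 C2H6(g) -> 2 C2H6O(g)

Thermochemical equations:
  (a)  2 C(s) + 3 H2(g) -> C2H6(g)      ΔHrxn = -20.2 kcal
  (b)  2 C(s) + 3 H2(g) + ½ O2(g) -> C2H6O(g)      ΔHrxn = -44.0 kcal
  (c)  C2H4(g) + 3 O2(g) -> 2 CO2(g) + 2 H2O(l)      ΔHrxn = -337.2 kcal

(a) reversed and × 2 (C2H6(g) must end up as a reactant; scale by 2 for the 2 C2H6(g)): (-2)·(-20.2) = +40.4 kcal
(b) × 2 (×2 to match 2 C2H6O(g) in the target): (2)·(-44.0) = -88.0 kcal
(c): not needed (H2O(l) appears nowhere else).
ΔHrxn = (+40.4) + (-88.0) = -47.6 kcal

ΔHrxn = -47.6 kcal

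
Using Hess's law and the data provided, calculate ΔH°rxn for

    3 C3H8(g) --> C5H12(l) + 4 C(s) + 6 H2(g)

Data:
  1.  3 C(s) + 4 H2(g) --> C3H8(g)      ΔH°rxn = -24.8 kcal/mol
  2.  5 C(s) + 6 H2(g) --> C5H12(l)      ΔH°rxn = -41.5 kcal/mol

ΔH°rxn = 32.9 kcal/mol

eq. 1 reversed and × 3 (C3H8(g) must end up as a reactant; scale by 3 for the 3 C3H8(g)): (-3)·(-24.8) = +74.4 kcal/mol
eq. 2 as written (C5H12(l) already on the product side): -41.5 kcal/mol
Summing the manipulated equations, ΔH°rxn = (-3)·(-24.8) + (1)·(-41.5) = 32.9 kcal/mol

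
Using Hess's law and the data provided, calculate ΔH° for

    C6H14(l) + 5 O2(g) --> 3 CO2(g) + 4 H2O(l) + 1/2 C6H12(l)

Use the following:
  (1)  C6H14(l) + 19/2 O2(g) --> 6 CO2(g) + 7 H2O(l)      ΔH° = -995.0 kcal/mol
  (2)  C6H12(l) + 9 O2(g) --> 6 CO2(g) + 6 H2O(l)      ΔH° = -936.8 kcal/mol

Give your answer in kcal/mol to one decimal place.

(1) as written: -995.0 kcal/mol
(2) reversed and × 1/2: (-1/2)·(-936.8) = +468.4 kcal/mol
Since enthalpy is a state function, ΔH° = (1)·(-995.0) + (-1/2)·(-936.8) = -526.6 kcal/mol

ΔH° = -526.6 kcal/mol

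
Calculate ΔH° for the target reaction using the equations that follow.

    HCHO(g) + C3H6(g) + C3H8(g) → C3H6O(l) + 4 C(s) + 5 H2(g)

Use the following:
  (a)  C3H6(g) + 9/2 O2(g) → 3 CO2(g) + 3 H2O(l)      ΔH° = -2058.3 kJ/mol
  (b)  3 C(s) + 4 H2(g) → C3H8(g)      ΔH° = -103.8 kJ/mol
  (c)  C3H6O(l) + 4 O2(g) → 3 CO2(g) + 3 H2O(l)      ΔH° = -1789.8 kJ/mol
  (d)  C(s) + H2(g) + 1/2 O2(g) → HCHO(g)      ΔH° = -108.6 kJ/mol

(a) as written (C3H6(g) already on the reactant side): -2058.3 kJ/mol
(b) reversed (reverse to put C3H8(g) on the reactant side): +103.8 kJ/mol
(c) reversed (reverse to put C3H6O(l) on the product side): +1789.8 kJ/mol
(d) reversed (reverse to put HCHO(g) on the reactant side): +108.6 kJ/mol
ΔH° = (-2058.3) + (+103.8) + (+1789.8) + (+108.6) = -56.1 kJ/mol

ΔH° = -56.1 kJ/mol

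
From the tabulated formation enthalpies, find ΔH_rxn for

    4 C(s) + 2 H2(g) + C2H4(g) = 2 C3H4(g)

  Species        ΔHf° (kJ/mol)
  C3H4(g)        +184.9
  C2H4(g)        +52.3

ΔH_rxn = 317.5 kJ/mol

ΔH°rxn = Σ nΔHf°(products) − Σ nΔHf°(reactants).
Products: 2·(+184.9) = +369.8
Reactants: 4·(+0.0) + 2·(+0.0) + 1·(+52.3) = +52.3
ΔH_rxn = (+369.8) − (+52.3) = 317.5 kJ/mol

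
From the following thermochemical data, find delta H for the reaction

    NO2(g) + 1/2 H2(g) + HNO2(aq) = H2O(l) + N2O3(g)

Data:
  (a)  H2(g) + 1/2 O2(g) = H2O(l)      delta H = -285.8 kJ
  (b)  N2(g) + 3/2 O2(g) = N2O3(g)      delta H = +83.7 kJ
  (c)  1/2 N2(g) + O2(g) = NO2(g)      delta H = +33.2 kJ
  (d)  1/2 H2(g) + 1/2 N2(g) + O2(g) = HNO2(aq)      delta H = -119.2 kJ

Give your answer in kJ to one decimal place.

(a) as written: -285.8 kJ
(b) as written: +83.7 kJ
(c) reversed: -33.2 kJ
(d) reversed: +119.2 kJ
By Hess's law, delta H = (-285.8) + (+83.7) + (-33.2) + (+119.2) = -116.1 kJ

delta H = -116.1 kJ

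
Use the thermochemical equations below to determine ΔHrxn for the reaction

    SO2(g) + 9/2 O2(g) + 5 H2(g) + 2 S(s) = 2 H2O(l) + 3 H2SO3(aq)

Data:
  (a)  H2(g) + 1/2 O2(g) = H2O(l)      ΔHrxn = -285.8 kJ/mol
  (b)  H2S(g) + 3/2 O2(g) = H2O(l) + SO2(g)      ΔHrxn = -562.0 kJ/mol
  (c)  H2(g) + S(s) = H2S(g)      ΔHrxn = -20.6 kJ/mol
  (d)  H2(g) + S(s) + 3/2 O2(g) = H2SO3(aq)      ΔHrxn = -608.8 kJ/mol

(a) × 3: (3)·(-285.8) = -857.4 kJ/mol
(b) reversed: +562.0 kJ/mol
(c) reversed: +20.6 kJ/mol
(d) × 3: (3)·(-608.8) = -1826.4 kJ/mol
ΔHrxn = (3)·(-285.8) + (-1)·(-562.0) + (-1)·(-20.6) + (3)·(-608.8) = -2101.2 kJ/mol

ΔHrxn = -2101.2 kJ/mol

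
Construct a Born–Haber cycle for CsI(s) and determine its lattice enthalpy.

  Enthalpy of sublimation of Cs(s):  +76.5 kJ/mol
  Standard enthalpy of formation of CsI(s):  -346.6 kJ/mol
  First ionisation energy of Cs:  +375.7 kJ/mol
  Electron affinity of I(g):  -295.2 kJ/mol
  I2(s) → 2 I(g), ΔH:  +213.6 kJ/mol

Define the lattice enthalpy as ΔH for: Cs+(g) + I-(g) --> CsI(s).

U = -610.4 kJ/mol

ΔHf° = 1·ΔHsub + 1·(ΣIE) + 1/2·D(I2) + 1·EA + U
-346.6 = 1·(+76.5) + 1·(+375.7) + 1/2·(+213.6) + 1·(-295.2) + U
U = -346.6 − (+263.8) = -610.4 kJ/mol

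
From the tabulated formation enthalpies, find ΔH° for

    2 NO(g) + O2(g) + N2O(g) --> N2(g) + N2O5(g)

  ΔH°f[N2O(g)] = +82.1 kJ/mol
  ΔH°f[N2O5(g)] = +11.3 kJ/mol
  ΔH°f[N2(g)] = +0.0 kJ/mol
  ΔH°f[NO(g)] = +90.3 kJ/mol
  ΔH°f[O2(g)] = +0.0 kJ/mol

ΔH°rxn = Σ nΔHf°(products) − Σ nΔHf°(reactants).
Products: 1·(+0.0) + 1·(+11.3) = +11.3
Reactants: 2·(+90.3) + 1·(+0.0) + 1·(+82.1) = +262.7
ΔH° = (+11.3) − (+262.7) = -251.4 kJ/mol

ΔH° = -251.4 kJ/mol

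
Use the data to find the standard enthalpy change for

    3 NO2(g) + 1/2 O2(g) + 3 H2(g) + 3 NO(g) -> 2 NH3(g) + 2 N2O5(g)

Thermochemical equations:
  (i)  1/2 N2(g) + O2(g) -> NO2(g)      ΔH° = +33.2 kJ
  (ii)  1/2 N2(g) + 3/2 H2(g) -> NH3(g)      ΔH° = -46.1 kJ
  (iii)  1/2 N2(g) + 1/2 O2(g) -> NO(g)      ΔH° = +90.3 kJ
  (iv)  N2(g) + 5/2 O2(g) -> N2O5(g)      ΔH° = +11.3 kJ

(i) reversed and × 3 (NO2(g) must end up as a reactant; ×3 to match 3 NO2(g) in the target): (-3)·(+33.2) = -99.6 kJ
(ii) × 2 (scale by 2 for the 2 NH3(g)): (2)·(-46.1) = -92.2 kJ
(iii) reversed and × 3 (reverse to put NO(g) on the reactant side; ×3 to match 3 NO(g) in the target): (-3)·(+90.3) = -270.9 kJ
(iv) × 2 (×2 to match 2 N2O5(g) in the target): (2)·(+11.3) = +22.6 kJ
Since enthalpy is a state function, ΔH° = (-99.6) + (-92.2) + (-270.9) + (+22.6) = -440.1 kJ

ΔH° = -440.1 kJ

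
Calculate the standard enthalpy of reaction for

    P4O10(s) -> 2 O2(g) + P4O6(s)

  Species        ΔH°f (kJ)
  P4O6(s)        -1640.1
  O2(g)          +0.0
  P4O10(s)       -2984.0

ΔHrxn = 1343.9 kJ

Products: 2·(+0.0) + 1·(-1640.1) = -1640.1
Reactants: 1·(-2984.0) = -2984.0
ΔHrxn = (-1640.1) − (-2984.0) = 1343.9 kJ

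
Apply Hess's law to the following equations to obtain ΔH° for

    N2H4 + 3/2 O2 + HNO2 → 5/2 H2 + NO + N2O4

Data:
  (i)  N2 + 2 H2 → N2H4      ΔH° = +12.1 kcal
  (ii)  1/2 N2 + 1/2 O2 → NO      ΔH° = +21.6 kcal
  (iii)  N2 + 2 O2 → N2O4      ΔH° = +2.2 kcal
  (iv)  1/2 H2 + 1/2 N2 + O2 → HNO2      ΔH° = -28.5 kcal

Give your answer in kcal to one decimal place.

ΔH° = 40.2 kcal

(i) reversed (N2H4 must end up as a reactant): -12.1 kcal
(ii) as written (NO already on the product side): +21.6 kcal
(iii) as written (N2O4 already on the product side): +2.2 kcal
(iv) reversed (HNO2 must end up as a reactant): +28.5 kcal
Combining the equations, ΔH° = (-12.1) + (+21.6) + (+2.2) + (+28.5) = 40.2 kcal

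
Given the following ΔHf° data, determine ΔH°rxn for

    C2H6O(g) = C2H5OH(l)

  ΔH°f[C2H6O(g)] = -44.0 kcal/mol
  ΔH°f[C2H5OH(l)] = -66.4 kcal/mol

Products: 1·(-66.4) = -66.4
Reactants: 1·(-44.0) = -44.0
ΔH°rxn = (-66.4) − (-44.0) = -22.4 kcal/mol

ΔH°rxn = -22.4 kcal/mol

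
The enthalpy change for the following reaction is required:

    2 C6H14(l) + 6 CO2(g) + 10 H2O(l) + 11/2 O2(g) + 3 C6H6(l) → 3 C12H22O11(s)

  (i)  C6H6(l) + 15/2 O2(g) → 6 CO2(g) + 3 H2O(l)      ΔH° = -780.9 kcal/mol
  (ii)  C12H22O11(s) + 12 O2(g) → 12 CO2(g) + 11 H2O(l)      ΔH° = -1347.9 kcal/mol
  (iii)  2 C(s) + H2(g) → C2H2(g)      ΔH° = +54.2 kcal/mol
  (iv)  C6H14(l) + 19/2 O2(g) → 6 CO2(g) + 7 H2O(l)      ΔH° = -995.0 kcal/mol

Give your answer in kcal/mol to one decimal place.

(i) × 3: (3)·(-780.9) = -2342.7 kcal/mol
(ii) reversed and × 3: (-3)·(-1347.9) = +4043.7 kcal/mol
(iii): not needed.
(iv) × 2: (2)·(-995.0) = -1990.0 kcal/mol
Summing the manipulated equations, ΔH° = (3)·(-780.9) + (-3)·(-1347.9) + (2)·(-995.0) = -289.0 kcal/mol

ΔH° = -289.0 kcal/mol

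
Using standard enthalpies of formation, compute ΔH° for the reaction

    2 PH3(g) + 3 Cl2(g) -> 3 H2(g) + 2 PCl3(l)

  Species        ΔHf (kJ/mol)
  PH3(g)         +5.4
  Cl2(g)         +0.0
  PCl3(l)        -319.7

Products: 3·(+0.0) + 2·(-319.7) = -639.4
Reactants: 2·(+5.4) + 3·(+0.0) = +10.8
ΔH° = (-639.4) − (+10.8) = -650.2 kJ/mol

ΔH° = -650.2 kJ/mol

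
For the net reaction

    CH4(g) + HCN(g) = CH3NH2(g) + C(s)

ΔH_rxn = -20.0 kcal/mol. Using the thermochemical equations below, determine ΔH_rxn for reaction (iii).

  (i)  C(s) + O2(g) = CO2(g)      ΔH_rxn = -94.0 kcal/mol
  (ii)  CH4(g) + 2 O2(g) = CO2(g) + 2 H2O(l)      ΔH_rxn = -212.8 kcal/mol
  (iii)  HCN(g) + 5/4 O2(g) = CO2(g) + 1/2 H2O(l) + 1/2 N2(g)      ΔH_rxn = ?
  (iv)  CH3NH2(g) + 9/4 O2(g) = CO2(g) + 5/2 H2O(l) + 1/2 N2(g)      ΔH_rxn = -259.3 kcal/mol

ΔH_rxn = -160.5 kcal/mol

(i) reversed (reverse to put C(s) on the product side): +94.0 kcal/mol
(ii) as written (CH4(g) already on the reactant side): -212.8 kcal/mol
(iii) as written (HCN(g) already on the reactant side): contributes x
(iv) reversed (reverse to put CH3NH2(g) on the product side): +259.3 kcal/mol
-20.0 = (+94.0) + (-212.8) + (+259.3) + x
x = (-20.0 − (+140.5)) / (1) = -160.5 kcal/mol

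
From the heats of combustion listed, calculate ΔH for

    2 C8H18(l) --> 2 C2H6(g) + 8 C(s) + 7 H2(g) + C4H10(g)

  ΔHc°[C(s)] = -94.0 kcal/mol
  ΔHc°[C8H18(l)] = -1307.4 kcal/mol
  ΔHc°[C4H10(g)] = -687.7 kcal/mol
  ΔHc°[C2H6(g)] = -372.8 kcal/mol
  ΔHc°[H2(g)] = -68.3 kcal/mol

ΔH = 48.6 kcal/mol

Using ΔH = Σ nΔHc°(reactants) − Σ nΔHc°(products):
= [2·(-1307.4)] − [2·(-372.8) + 8·(-94.0) + 7·(-68.3) + 1·(-687.7)]
= 48.6 kcal/mol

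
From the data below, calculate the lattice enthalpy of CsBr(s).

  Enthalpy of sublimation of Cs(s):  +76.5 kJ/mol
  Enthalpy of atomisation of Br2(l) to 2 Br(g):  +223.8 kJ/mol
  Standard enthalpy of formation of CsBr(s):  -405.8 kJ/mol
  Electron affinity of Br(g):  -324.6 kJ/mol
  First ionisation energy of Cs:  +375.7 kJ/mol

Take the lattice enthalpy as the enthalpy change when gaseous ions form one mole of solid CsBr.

U = -645.3 kJ/mol

ΔHf° = 1·ΔHsub + 1·(ΣIE) + 1/2·D(Br2) + 1·EA + U
-405.8 = 1·(+76.5) + 1·(+375.7) + 1/2·(+223.8) + 1·(-324.6) + U
U = -405.8 − (+239.5) = -645.3 kJ/mol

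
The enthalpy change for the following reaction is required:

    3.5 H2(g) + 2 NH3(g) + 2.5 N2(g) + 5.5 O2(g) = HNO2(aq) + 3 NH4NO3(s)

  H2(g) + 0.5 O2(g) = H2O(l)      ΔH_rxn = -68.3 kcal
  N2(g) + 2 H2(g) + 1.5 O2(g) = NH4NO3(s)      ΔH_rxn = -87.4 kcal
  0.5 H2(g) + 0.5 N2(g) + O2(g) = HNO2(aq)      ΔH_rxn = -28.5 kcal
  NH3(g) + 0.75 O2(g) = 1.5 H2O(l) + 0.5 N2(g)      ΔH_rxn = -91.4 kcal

equation 1 reversed and × 3: (-3)·(-68.3) = +204.9 kcal
equation 2 × 3 (×3 to match 3 NH4NO3(s) in the target): (3)·(-87.4) = -262.2 kcal
equation 3 as written (HNO2(aq) already on the product side): -28.5 kcal
equation 4 × 2 (scale by 2 for the 2 NH3(g)): (2)·(-91.4) = -182.8 kcal
ΔH_rxn = (+204.9) + (-262.2) + (-28.5) + (-182.8) = -268.6 kcal

ΔH_rxn = -268.6 kcal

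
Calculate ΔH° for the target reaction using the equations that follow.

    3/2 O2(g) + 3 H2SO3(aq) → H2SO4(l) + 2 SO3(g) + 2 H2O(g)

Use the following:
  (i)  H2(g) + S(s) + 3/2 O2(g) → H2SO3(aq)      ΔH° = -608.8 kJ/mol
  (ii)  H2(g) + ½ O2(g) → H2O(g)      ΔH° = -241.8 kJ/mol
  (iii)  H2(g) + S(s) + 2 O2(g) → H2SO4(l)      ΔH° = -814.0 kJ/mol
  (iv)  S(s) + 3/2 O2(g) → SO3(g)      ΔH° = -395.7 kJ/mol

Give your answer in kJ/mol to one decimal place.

ΔH° = -262.6 kJ/mol

(i) reversed and × 3: (-3)·(-608.8) = +1826.4 kJ/mol
(ii) × 2: (2)·(-241.8) = -483.6 kJ/mol
(iii) as written: -814.0 kJ/mol
(iv) × 2: (2)·(-395.7) = -791.4 kJ/mol
Summing the manipulated equations, ΔH° = (+1826.4) + (-483.6) + (-814.0) + (-791.4) = -262.6 kJ/mol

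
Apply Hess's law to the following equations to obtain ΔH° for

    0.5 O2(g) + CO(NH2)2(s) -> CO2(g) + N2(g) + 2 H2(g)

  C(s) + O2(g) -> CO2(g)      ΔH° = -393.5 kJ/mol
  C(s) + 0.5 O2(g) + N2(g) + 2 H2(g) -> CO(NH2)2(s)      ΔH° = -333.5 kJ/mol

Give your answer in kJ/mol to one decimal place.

equation 1 as written (CO2(g) already on the product side): -393.5 kJ/mol
equation 2 reversed (CO(NH2)2(s) must end up as a reactant): +333.5 kJ/mol
Combining the equations, ΔH° = (1)·(-393.5) + (-1)·(-333.5) = -60.0 kJ/mol

ΔH° = -60.0 kJ/mol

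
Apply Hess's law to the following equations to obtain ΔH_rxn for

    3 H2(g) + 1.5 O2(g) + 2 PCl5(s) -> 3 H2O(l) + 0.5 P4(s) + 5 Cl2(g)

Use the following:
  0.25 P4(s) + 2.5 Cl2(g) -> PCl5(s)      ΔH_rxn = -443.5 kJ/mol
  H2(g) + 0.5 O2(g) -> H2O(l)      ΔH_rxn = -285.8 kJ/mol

equation 1 reversed and × 2 (reverse to put PCl5(s) on the reactant side; ×2 to match 2 PCl5(s) in the target): (-2)·(-443.5) = +887.0 kJ/mol
equation 2 × 3 (scale by 3 for the 3 H2O(l)): (3)·(-285.8) = -857.4 kJ/mol
Combining the equations, ΔH_rxn = (-2)·(-443.5) + (3)·(-285.8) = 29.6 kJ/mol

ΔH_rxn = 29.6 kJ/mol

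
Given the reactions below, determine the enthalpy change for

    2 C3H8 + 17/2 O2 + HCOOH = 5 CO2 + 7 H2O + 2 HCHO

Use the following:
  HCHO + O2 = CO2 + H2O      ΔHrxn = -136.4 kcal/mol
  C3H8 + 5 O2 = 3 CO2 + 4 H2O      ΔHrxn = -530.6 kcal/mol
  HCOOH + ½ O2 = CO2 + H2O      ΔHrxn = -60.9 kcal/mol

equation 1 reversed and × 2: (-2)·(-136.4) = +272.8 kcal/mol
equation 2 × 2: (2)·(-530.6) = -1061.2 kcal/mol
equation 3 as written: -60.9 kcal/mol
ΔHrxn = (-2)·(-136.4) + (2)·(-530.6) + (1)·(-60.9) = -849.3 kcal/mol

ΔHrxn = -849.3 kcal/mol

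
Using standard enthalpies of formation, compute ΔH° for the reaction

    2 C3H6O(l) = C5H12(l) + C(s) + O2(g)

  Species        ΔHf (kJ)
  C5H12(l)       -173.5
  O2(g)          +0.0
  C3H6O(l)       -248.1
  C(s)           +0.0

Products: 1·(-173.5) + 1·(+0.0) + 1·(+0.0) = -173.5
Reactants: 2·(-248.1) = -496.2
ΔH° = (-173.5) − (-496.2) = 322.7 kJ

ΔH° = 322.7 kJ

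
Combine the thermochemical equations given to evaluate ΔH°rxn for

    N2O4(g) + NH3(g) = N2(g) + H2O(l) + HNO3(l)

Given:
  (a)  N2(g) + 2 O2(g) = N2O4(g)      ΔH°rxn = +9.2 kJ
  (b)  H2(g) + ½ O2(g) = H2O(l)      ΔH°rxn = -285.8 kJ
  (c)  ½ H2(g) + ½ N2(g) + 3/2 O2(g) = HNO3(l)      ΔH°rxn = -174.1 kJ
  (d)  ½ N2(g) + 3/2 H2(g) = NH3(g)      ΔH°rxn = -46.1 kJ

ΔH°rxn = -423.0 kJ

(a) reversed (reverse to put N2O4(g) on the reactant side): -9.2 kJ
(b) as written (H2O(l) already on the product side): -285.8 kJ
(c) as written (HNO3(l) already on the product side): -174.1 kJ
(d) reversed (NH3(g) must end up as a reactant): +46.1 kJ
ΔH°rxn = (-9.2) + (-285.8) + (-174.1) + (+46.1) = -423.0 kJ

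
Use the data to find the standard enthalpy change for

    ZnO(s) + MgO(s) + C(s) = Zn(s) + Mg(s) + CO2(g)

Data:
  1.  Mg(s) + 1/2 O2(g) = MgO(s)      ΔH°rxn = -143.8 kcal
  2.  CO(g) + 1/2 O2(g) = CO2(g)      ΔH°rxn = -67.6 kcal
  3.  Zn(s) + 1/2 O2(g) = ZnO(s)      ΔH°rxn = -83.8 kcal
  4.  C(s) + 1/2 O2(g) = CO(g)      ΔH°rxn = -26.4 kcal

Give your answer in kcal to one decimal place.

eq. 1 reversed (MgO(s) must end up as a reactant): +143.8 kcal
eq. 2 as written (CO2(g) already on the product side): -67.6 kcal
eq. 3 reversed (ZnO(s) must end up as a reactant): +83.8 kcal
eq. 4 as written (C(s) already on the reactant side): -26.4 kcal
Since enthalpy is a state function, ΔH°rxn = (-1)·(-143.8) + (1)·(-67.6) + (-1)·(-83.8) + (1)·(-26.4) = 133.6 kcal

ΔH°rxn = 133.6 kcal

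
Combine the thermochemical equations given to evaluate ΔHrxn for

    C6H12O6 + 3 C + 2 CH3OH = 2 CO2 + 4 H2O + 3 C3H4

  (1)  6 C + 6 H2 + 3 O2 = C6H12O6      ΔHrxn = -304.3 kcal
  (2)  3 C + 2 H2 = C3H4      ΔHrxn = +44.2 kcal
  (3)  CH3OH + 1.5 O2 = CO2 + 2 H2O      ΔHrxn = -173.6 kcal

(1) reversed (C6H12O6 must end up as a reactant): +304.3 kcal
(2) × 3 (scale by 3 for the 3 C3H4): (3)·(+44.2) = +132.6 kcal
(3) × 2 (×2 to match 2 CH3OH in the target): (2)·(-173.6) = -347.2 kcal
By Hess's law, ΔHrxn = (-1)·(-304.3) + (3)·(+44.2) + (2)·(-173.6) = 89.7 kcal

ΔHrxn = 89.7 kcal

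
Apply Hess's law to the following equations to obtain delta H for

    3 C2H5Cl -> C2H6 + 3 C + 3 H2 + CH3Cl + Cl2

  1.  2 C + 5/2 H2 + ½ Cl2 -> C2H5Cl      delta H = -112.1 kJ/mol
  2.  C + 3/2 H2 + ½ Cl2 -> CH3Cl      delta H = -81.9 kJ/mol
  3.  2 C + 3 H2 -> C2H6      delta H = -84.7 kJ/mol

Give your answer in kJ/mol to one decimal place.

delta H = 169.7 kJ/mol

eq. 1 reversed and × 3 (reverse to put C2H5Cl on the reactant side; ×3 to match 3 C2H5Cl in the target): (-3)·(-112.1) = +336.3 kJ/mol
eq. 2 as written (CH3Cl already on the product side): -81.9 kJ/mol
eq. 3 as written (C2H6 already on the product side): -84.7 kJ/mol
Combining the equations, delta H = (-3)·(-112.1) + (1)·(-81.9) + (1)·(-84.7) = 169.7 kJ/mol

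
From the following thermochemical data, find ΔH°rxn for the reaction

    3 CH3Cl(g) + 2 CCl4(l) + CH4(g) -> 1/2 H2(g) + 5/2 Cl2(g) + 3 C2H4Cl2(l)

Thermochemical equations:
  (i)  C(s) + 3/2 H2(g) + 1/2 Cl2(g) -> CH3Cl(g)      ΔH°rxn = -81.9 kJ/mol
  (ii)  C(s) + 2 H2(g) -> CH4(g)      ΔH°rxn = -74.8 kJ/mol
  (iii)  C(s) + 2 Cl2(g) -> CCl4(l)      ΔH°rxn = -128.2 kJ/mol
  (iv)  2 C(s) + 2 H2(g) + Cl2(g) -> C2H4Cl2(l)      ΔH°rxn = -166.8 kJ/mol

ΔH°rxn = 76.5 kJ/mol

(i) reversed and × 3: (-3)·(-81.9) = +245.7 kJ/mol
(ii) reversed: +74.8 kJ/mol
(iii) reversed and × 2: (-2)·(-128.2) = +256.4 kJ/mol
(iv) × 3: (3)·(-166.8) = -500.4 kJ/mol
ΔH°rxn = (-3)·(-81.9) + (-1)·(-74.8) + (-2)·(-128.2) + (3)·(-166.8) = 76.5 kJ/mol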